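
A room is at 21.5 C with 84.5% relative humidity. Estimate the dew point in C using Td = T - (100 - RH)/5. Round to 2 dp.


Td = 21.5 - (100-84.5)/5 = 18.40 C

18.40 C


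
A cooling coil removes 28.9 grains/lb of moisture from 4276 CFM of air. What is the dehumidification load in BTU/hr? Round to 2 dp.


Q = 0.68 * 4276 * 28.9 = 84031.95 BTU/hr

84031.95 BTU/hr


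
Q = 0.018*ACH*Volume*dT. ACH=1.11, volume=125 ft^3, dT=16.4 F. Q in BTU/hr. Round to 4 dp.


Q = 0.018 * 1.11 * 125 * 16.4 = 40.9590 BTU/hr

40.9590 BTU/hr


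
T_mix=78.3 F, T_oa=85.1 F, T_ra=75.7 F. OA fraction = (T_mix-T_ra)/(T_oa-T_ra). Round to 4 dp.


frac = (78.3 - 75.7) / (85.1 - 75.7) = 0.2766

0.2766


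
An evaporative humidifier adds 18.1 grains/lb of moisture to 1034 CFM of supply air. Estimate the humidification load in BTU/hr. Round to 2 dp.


Q = 0.68 * 1034 * 18.1 = 12726.47 BTU/hr

12726.47 BTU/hr


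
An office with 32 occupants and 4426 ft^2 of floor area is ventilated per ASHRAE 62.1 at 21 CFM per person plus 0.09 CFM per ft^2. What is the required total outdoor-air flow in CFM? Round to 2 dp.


Total = 32*21 + 4426*0.09 = 1070.34 CFM

1070.34 CFM


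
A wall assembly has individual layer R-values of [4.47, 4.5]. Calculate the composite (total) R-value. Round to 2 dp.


R_total = 4.47 + 4.5 = 8.97

8.97


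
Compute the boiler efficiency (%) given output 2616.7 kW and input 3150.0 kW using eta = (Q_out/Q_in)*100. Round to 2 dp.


eta = (2616.7/3150.0)*100 = 83.07 %

83.07 %


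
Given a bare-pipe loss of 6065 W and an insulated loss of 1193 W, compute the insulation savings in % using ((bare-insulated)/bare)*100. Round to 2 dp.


Savings = ((6065-1193)/6065)*100 = 80.33 %

80.33 %


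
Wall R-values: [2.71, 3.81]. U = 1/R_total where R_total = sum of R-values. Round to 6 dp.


R_total = 2.71 + 3.81 = 6.52
U = 1/6.52 = 0.153374

0.153374


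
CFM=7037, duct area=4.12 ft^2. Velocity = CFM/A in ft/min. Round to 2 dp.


V = 7037 / 4.12 = 1708.01 ft/min

1708.01 ft/min


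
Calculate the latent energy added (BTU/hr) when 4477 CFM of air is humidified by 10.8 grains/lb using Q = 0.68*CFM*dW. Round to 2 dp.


Q = 0.68 * 4477 * 10.8 = 32879.09 BTU/hr

32879.09 BTU/hr


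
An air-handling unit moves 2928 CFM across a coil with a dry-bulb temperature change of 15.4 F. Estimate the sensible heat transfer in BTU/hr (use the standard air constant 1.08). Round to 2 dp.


Q = 1.08 * 2928 * 15.4 = 48698.50 BTU/hr

48698.50 BTU/hr


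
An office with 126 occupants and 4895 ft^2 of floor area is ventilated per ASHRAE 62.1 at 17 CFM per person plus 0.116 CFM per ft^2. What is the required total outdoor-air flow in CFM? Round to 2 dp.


Total = 126*17 + 4895*0.116 = 2709.82 CFM

2709.82 CFM


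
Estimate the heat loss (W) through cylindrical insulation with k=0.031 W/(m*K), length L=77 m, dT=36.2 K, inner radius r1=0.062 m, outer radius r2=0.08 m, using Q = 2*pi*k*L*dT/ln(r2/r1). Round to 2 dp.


Q = 2*pi*0.031*77*36.2/ln(0.08/0.062) = 2130.02 W

2130.02 W


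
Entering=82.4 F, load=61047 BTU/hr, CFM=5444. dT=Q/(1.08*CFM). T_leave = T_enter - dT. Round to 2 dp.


dT = 61047/(1.08*5444) = 10.3830
T_leave = 82.4 - 10.3830 = 72.02 F

72.02 F


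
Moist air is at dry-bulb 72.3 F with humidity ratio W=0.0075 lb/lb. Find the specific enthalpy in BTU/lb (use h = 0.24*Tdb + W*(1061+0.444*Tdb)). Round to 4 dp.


h = 0.24*72.3 + 0.0075*(1061+0.444*72.3) = 25.5503 BTU/lb

25.5503 BTU/lb


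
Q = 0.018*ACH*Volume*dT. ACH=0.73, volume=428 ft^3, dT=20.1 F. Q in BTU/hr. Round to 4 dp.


Q = 0.018 * 0.73 * 428 * 20.1 = 113.0408 BTU/hr

113.0408 BTU/hr


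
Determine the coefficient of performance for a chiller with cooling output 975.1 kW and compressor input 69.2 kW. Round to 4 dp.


COP = 975.1 / 69.2 = 14.0910

14.0910


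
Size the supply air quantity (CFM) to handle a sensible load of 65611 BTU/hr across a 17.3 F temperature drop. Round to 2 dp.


CFM = 65611 / (1.08 * 17.3) = 3511.61

3511.61 CFM


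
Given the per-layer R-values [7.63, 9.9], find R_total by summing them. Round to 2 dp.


R_total = 7.63 + 9.9 = 17.53

17.53


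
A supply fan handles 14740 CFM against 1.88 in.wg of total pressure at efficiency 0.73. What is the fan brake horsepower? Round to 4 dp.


BHP = 14740 * 1.88 / (6356 * 0.73) = 5.9724 hp

5.9724 hp


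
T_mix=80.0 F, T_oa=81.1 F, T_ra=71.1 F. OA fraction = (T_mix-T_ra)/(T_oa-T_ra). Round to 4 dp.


frac = (80.0 - 71.1) / (81.1 - 71.1) = 0.8900

0.8900


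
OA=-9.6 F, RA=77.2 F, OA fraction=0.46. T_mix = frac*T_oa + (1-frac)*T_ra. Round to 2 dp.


T_mix = 0.46*(-9.6) + 0.54*77.2 = 37.27 F

37.27 F


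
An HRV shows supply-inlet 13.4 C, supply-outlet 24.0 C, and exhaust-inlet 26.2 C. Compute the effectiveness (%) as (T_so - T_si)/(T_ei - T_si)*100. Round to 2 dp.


eff = (24.0-13.4)/(26.2-13.4)*100 = 82.81 %

82.81 %


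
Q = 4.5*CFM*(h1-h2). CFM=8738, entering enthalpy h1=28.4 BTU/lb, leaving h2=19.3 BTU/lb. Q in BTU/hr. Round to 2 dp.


Q = 4.5 * 8738 * (28.4 - 19.3) = 357821.10 BTU/hr

357821.10 BTU/hr


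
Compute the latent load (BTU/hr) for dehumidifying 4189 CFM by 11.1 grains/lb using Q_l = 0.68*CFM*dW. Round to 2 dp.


Q = 0.68 * 4189 * 11.1 = 31618.57 BTU/hr

31618.57 BTU/hr


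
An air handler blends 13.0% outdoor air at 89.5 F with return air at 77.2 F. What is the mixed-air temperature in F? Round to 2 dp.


T_mix = 77.2 + (13.0/100)*(89.5-77.2) = 78.80 F

78.80 F


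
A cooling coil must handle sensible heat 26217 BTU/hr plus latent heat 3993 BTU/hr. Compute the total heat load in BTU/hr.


Qt = 26217 + 3993 = 30210 BTU/hr

30210 BTU/hr


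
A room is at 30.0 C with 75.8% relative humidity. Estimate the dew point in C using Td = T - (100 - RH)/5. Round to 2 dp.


Td = 30.0 - (100-75.8)/5 = 25.16 C

25.16 C


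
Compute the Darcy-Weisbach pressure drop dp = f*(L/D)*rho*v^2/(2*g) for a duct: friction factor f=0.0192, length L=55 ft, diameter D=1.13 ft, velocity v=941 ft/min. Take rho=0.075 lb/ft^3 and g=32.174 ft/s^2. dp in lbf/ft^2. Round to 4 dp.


v_fps = 941/60 = 15.6833 ft/s
dp = 0.0192*(55/1.13)*0.075*15.6833^2/(2*32.174) = 0.2679 lbf/ft^2

0.2679 lbf/ft^2


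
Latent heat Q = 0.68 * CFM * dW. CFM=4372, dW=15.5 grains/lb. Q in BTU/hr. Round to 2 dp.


Q = 0.68 * 4372 * 15.5 = 46080.88 BTU/hr

46080.88 BTU/hr


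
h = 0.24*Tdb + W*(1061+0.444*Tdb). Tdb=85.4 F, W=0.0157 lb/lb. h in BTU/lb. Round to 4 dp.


h = 0.24*85.4 + 0.0157*(1061+0.444*85.4) = 37.7490 BTU/lb

37.7490 BTU/lb


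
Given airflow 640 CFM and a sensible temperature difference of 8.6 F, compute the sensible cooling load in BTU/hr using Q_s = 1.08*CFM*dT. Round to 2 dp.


Q = 1.08 * 640 * 8.6 = 5944.32 BTU/hr

5944.32 BTU/hr


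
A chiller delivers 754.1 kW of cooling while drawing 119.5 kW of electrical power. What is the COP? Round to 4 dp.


COP = 754.1 / 119.5 = 6.3105

6.3105


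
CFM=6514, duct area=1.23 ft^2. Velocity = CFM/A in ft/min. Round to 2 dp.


V = 6514 / 1.23 = 5295.93 ft/min

5295.93 ft/min


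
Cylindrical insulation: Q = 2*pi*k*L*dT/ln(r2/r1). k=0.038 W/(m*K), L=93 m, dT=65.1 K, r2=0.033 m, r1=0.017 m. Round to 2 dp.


Q = 2*pi*0.038*93*65.1/ln(0.033/0.017) = 2179.32 W

2179.32 W


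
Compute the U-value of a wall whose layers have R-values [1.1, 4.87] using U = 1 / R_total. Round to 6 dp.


R_total = 1.1 + 4.87 = 5.97
U = 1/5.97 = 0.167504

0.167504


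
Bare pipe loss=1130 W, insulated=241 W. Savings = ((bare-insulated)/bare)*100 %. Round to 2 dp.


Savings = ((1130-241)/1130)*100 = 78.67 %

78.67 %


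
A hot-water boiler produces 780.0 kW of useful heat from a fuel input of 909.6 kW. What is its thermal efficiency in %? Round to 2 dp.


eta = (780.0/909.6)*100 = 85.75 %

85.75 %


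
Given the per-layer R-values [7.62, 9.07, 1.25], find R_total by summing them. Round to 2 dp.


R_total = 7.62 + 9.07 + 1.25 = 17.94

17.94


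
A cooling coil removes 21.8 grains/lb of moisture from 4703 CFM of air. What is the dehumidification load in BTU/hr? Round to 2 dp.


Q = 0.68 * 4703 * 21.8 = 69717.27 BTU/hr

69717.27 BTU/hr


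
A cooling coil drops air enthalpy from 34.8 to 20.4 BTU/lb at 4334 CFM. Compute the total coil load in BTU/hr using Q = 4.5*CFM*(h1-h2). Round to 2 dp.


Q = 4.5 * 4334 * (34.8 - 20.4) = 280843.20 BTU/hr

280843.20 BTU/hr


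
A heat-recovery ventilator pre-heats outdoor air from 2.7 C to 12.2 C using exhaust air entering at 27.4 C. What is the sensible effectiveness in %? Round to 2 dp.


eff = (12.2-2.7)/(27.4-2.7)*100 = 38.46 %

38.46 %


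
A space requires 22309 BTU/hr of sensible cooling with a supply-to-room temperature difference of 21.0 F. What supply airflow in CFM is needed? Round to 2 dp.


CFM = 22309 / (1.08 * 21.0) = 983.64

983.64 CFM


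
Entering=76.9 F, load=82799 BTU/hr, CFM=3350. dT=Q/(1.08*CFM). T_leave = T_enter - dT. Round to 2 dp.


dT = 82799/(1.08*3350) = 22.8853
T_leave = 76.9 - 22.8853 = 54.01 F

54.01 F


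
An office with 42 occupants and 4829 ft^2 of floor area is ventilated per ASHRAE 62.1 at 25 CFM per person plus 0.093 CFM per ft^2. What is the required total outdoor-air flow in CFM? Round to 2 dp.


Total = 42*25 + 4829*0.093 = 1499.10 CFM

1499.10 CFM


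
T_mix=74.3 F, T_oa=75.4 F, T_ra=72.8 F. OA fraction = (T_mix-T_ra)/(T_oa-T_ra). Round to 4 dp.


frac = (74.3 - 72.8) / (75.4 - 72.8) = 0.5769

0.5769


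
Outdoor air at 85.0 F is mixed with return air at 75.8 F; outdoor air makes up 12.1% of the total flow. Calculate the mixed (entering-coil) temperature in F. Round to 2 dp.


T_mix = 75.8 + (12.1/100)*(85.0-75.8) = 76.91 F

76.91 F


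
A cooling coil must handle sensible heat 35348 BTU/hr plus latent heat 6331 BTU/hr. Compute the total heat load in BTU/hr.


Qt = 35348 + 6331 = 41679 BTU/hr

41679 BTU/hr


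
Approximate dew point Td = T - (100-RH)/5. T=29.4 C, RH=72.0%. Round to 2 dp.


Td = 29.4 - (100-72.0)/5 = 23.80 C

23.80 C


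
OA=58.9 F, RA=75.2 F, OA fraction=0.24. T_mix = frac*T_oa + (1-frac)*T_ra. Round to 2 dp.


T_mix = 0.24*58.9 + 0.76*75.2 = 71.29 F

71.29 F


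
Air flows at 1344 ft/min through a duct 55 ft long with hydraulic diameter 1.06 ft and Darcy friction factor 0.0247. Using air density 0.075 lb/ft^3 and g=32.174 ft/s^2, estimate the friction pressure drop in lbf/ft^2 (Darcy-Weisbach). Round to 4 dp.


v_fps = 1344/60 = 22.4 ft/s
dp = 0.0247*(55/1.06)*0.075*22.4^2/(2*32.174) = 0.7495 lbf/ft^2

0.7495 lbf/ft^2


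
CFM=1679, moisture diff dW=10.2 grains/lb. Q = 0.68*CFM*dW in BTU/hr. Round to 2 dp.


Q = 0.68 * 1679 * 10.2 = 11645.54 BTU/hr

11645.54 BTU/hr


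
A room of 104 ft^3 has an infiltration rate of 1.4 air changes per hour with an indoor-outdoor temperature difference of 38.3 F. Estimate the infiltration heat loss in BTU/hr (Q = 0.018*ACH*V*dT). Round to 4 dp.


Q = 0.018 * 1.4 * 104 * 38.3 = 100.3766 BTU/hr

100.3766 BTU/hr


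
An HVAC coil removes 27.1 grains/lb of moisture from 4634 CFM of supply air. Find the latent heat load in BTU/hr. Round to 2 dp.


Q = 0.68 * 4634 * 27.1 = 85395.35 BTU/hr

85395.35 BTU/hr


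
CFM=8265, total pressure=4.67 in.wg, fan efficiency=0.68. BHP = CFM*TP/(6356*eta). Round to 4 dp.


BHP = 8265 * 4.67 / (6356 * 0.68) = 8.9303 hp

8.9303 hp


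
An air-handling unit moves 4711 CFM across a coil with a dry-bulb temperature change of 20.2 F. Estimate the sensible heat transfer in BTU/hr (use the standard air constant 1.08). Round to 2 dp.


Q = 1.08 * 4711 * 20.2 = 102775.18 BTU/hr

102775.18 BTU/hr


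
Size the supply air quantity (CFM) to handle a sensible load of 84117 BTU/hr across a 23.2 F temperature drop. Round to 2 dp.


CFM = 84117 / (1.08 * 23.2) = 3357.16

3357.16 CFM


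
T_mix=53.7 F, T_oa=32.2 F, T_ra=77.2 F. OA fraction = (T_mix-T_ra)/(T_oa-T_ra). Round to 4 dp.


frac = (53.7 - 77.2) / (32.2 - 77.2) = 0.5222

0.5222


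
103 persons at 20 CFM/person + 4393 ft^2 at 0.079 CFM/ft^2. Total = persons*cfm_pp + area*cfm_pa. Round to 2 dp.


Total = 103*20 + 4393*0.079 = 2407.05 CFM

2407.05 CFM


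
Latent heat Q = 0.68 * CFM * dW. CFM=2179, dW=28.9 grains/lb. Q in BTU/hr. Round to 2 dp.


Q = 0.68 * 2179 * 28.9 = 42821.71 BTU/hr

42821.71 BTU/hr


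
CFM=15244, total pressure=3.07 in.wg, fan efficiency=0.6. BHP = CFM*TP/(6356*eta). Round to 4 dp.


BHP = 15244 * 3.07 / (6356 * 0.6) = 12.2716 hp

12.2716 hp


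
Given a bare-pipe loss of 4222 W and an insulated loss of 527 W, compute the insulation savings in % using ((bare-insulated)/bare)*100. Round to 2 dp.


Savings = ((4222-527)/4222)*100 = 87.52 %

87.52 %


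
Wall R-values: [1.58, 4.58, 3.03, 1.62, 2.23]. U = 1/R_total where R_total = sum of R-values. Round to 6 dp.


R_total = 1.58 + 4.58 + 3.03 + 1.62 + 2.23 = 13.04
U = 1/13.04 = 0.076687

0.076687


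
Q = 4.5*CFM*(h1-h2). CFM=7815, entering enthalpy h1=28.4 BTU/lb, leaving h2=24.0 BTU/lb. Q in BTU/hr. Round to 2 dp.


Q = 4.5 * 7815 * (28.4 - 24.0) = 154737.00 BTU/hr

154737.00 BTU/hr


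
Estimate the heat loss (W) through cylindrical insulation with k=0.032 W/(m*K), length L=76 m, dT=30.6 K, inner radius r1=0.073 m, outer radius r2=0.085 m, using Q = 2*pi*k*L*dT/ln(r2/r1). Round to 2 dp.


Q = 2*pi*0.032*76*30.6/ln(0.085/0.073) = 3072.37 W

3072.37 W


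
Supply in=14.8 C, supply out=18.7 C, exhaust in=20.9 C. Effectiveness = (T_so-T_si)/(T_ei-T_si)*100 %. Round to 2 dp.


eff = (18.7-14.8)/(20.9-14.8)*100 = 63.93 %

63.93 %


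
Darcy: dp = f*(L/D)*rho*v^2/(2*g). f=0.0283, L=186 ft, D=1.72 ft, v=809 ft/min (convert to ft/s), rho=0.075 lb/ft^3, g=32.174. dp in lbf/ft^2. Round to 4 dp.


v_fps = 809/60 = 13.4833 ft/s
dp = 0.0283*(186/1.72)*0.075*13.4833^2/(2*32.174) = 0.6485 lbf/ft^2

0.6485 lbf/ft^2


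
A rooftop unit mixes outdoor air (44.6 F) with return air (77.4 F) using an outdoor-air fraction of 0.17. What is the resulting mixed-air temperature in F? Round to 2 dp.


T_mix = 0.17*44.6 + 0.83*77.4 = 71.82 F

71.82 F


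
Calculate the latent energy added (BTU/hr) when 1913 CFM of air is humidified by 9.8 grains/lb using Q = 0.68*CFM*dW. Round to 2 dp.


Q = 0.68 * 1913 * 9.8 = 12748.23 BTU/hr

12748.23 BTU/hr


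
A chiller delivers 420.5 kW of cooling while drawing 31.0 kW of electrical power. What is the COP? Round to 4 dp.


COP = 420.5 / 31.0 = 13.5645

13.5645


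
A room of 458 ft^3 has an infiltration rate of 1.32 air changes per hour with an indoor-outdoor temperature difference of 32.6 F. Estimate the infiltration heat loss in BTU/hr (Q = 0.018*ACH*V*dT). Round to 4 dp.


Q = 0.018 * 1.32 * 458 * 32.6 = 354.7558 BTU/hr

354.7558 BTU/hr


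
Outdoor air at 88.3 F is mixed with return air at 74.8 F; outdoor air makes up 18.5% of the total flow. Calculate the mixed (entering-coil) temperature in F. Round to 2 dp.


T_mix = 74.8 + (18.5/100)*(88.3-74.8) = 77.30 F

77.30 F


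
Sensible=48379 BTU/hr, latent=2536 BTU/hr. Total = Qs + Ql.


Qt = 48379 + 2536 = 50915 BTU/hr

50915 BTU/hr


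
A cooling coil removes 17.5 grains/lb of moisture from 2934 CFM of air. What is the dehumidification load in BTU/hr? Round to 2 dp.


Q = 0.68 * 2934 * 17.5 = 34914.60 BTU/hr

34914.60 BTU/hr


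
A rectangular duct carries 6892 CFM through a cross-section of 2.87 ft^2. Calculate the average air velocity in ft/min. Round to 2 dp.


V = 6892 / 2.87 = 2401.39 ft/min

2401.39 ft/min


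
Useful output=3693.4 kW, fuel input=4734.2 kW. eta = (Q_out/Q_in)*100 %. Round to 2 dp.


eta = (3693.4/4734.2)*100 = 78.02 %

78.02 %


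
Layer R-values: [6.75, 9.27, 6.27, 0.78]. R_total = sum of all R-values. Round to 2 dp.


R_total = 6.75 + 9.27 + 6.27 + 0.78 = 23.07

23.07


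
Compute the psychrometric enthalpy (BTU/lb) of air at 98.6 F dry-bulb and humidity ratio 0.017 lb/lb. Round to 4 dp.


h = 0.24*98.6 + 0.017*(1061+0.444*98.6) = 42.4452 BTU/lb

42.4452 BTU/lb


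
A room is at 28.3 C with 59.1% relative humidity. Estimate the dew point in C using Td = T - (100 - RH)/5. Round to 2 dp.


Td = 28.3 - (100-59.1)/5 = 20.12 C

20.12 C


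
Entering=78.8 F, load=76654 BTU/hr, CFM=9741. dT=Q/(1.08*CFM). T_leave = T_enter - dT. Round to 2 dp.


dT = 76654/(1.08*9741) = 7.2863
T_leave = 78.8 - 7.2863 = 71.51 F

71.51 F


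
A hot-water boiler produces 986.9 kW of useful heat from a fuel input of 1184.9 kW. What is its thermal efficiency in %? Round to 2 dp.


eta = (986.9/1184.9)*100 = 83.29 %

83.29 %


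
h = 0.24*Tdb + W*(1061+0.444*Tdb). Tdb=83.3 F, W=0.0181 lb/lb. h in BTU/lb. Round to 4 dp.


h = 0.24*83.3 + 0.0181*(1061+0.444*83.3) = 39.8655 BTU/lb

39.8655 BTU/lb


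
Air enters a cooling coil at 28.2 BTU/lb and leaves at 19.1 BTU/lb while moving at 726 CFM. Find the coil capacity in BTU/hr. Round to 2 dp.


Q = 4.5 * 726 * (28.2 - 19.1) = 29729.70 BTU/hr

29729.70 BTU/hr


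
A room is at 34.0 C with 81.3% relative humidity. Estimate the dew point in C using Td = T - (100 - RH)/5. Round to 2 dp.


Td = 34.0 - (100-81.3)/5 = 30.26 C

30.26 C


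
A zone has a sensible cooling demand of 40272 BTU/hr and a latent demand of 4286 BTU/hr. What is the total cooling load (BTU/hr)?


Qt = 40272 + 4286 = 44558 BTU/hr

44558 BTU/hr


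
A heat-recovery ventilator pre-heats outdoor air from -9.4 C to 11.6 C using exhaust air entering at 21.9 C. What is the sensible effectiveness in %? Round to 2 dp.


eff = (11.6-(-9.4))/(21.9-(-9.4))*100 = 67.09 %

67.09 %


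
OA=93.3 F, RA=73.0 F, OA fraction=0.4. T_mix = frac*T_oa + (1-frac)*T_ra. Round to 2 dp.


T_mix = 0.4*93.3 + 0.6*73.0 = 81.12 F

81.12 F


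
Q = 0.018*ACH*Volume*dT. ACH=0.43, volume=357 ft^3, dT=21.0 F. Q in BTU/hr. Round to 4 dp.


Q = 0.018 * 0.43 * 357 * 21.0 = 58.0268 BTU/hr

58.0268 BTU/hr


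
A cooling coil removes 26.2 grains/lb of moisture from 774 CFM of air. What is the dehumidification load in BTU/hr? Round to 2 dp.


Q = 0.68 * 774 * 26.2 = 13789.58 BTU/hr

13789.58 BTU/hr


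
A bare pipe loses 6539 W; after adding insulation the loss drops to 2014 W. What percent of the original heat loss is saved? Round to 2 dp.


Savings = ((6539-2014)/6539)*100 = 69.20 %

69.20 %


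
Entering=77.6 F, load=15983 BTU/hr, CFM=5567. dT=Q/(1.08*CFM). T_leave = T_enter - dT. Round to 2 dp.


dT = 15983/(1.08*5567) = 2.6584
T_leave = 77.6 - 2.6584 = 74.94 F

74.94 F


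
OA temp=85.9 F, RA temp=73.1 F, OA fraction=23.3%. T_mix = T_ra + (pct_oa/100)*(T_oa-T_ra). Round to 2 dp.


T_mix = 73.1 + (23.3/100)*(85.9-73.1) = 76.08 F

76.08 F


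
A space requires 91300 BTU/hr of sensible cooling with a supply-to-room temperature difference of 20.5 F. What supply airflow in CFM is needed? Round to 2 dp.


CFM = 91300 / (1.08 * 20.5) = 4123.76

4123.76 CFM


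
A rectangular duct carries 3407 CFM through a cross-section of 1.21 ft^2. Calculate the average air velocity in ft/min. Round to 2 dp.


V = 3407 / 1.21 = 2815.70 ft/min

2815.70 ft/min


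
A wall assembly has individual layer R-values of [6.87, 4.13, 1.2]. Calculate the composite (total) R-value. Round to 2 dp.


R_total = 6.87 + 4.13 + 1.2 = 12.20

12.20


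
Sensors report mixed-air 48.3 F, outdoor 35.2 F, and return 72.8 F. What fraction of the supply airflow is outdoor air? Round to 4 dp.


frac = (48.3 - 72.8) / (35.2 - 72.8) = 0.6516

0.6516


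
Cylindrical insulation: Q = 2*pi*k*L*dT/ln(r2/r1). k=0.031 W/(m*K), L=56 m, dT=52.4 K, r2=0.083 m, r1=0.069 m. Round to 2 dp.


Q = 2*pi*0.031*56*52.4/ln(0.083/0.069) = 3093.95 W

3093.95 W


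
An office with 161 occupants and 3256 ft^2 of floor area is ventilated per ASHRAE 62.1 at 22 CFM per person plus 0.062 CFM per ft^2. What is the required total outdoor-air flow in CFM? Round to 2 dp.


Total = 161*22 + 3256*0.062 = 3743.87 CFM

3743.87 CFM


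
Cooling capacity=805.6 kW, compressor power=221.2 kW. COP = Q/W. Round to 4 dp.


COP = 805.6 / 221.2 = 3.6420

3.6420


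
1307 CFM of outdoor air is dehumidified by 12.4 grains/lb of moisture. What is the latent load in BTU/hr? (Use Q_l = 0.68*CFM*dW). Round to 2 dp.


Q = 0.68 * 1307 * 12.4 = 11020.62 BTU/hr

11020.62 BTU/hr


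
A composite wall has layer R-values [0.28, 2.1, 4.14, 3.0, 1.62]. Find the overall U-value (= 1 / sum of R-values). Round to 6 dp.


R_total = 0.28 + 2.1 + 4.14 + 3.0 + 1.62 = 11.14
U = 1/11.14 = 0.089767

0.089767


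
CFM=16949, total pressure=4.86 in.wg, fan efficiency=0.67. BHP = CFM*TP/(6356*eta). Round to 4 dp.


BHP = 16949 * 4.86 / (6356 * 0.67) = 19.3429 hp

19.3429 hp


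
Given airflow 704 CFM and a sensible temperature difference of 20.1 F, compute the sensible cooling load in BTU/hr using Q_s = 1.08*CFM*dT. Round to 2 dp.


Q = 1.08 * 704 * 20.1 = 15282.43 BTU/hr

15282.43 BTU/hr


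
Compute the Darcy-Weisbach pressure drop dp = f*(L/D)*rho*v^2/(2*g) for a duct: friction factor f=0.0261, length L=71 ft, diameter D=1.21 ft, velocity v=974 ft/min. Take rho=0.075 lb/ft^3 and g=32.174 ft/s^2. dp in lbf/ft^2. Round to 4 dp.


v_fps = 974/60 = 16.2333 ft/s
dp = 0.0261*(71/1.21)*0.075*16.2333^2/(2*32.174) = 0.4704 lbf/ft^2

0.4704 lbf/ft^2


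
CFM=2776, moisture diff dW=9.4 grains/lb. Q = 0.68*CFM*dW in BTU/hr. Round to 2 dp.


Q = 0.68 * 2776 * 9.4 = 17744.19 BTU/hr

17744.19 BTU/hr


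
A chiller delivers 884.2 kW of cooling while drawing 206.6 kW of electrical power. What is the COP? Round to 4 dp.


COP = 884.2 / 206.6 = 4.2798

4.2798


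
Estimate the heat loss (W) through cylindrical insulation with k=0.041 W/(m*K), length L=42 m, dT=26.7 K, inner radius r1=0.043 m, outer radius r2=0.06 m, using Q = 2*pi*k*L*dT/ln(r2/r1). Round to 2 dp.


Q = 2*pi*0.041*42*26.7/ln(0.06/0.043) = 867.14 W

867.14 W


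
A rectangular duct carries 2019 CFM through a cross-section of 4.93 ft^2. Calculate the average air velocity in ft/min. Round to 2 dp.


V = 2019 / 4.93 = 409.53 ft/min

409.53 ft/min


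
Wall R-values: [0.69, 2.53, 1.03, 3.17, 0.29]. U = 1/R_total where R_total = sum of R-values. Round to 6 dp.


R_total = 0.69 + 2.53 + 1.03 + 3.17 + 0.29 = 7.71
U = 1/7.71 = 0.129702

0.129702


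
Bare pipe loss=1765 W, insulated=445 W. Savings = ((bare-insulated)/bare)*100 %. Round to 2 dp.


Savings = ((1765-445)/1765)*100 = 74.79 %

74.79 %


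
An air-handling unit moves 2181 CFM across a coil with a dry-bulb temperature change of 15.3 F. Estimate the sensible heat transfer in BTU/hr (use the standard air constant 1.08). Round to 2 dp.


Q = 1.08 * 2181 * 15.3 = 36038.84 BTU/hr

36038.84 BTU/hr


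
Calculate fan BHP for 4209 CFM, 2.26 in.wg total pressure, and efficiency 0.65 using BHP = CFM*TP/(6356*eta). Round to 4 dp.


BHP = 4209 * 2.26 / (6356 * 0.65) = 2.3024 hp

2.3024 hp


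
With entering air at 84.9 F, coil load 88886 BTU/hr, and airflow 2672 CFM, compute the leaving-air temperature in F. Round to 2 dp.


dT = 88886/(1.08*2672) = 30.8016
T_leave = 84.9 - 30.8016 = 54.10 F

54.10 F


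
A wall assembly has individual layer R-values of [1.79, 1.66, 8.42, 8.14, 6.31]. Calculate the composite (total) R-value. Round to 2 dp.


R_total = 1.79 + 1.66 + 8.42 + 8.14 + 6.31 = 26.32

26.32


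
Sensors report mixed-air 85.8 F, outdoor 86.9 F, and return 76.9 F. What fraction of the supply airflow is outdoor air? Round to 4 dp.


frac = (85.8 - 76.9) / (86.9 - 76.9) = 0.8900

0.8900


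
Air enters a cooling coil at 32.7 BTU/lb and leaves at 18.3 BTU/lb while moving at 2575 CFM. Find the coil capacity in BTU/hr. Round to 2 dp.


Q = 4.5 * 2575 * (32.7 - 18.3) = 166860.00 BTU/hr

166860.00 BTU/hr


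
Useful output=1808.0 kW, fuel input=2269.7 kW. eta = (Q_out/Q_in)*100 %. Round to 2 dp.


eta = (1808.0/2269.7)*100 = 79.66 %

79.66 %


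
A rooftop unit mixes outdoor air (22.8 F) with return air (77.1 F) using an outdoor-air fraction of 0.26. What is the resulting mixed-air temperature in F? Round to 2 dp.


T_mix = 0.26*22.8 + 0.74*77.1 = 62.98 F

62.98 F


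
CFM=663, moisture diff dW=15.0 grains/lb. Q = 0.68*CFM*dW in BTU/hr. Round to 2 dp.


Q = 0.68 * 663 * 15.0 = 6762.60 BTU/hr

6762.60 BTU/hr


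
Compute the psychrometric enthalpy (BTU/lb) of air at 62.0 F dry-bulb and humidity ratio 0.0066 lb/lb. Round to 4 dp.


h = 0.24*62.0 + 0.0066*(1061+0.444*62.0) = 22.0643 BTU/lb

22.0643 BTU/lb


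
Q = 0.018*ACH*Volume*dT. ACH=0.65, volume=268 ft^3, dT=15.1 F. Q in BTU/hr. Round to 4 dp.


Q = 0.018 * 0.65 * 268 * 15.1 = 47.3476 BTU/hr

47.3476 BTU/hr


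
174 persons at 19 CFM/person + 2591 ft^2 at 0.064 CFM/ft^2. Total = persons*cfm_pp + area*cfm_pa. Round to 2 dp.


Total = 174*19 + 2591*0.064 = 3471.82 CFM

3471.82 CFM


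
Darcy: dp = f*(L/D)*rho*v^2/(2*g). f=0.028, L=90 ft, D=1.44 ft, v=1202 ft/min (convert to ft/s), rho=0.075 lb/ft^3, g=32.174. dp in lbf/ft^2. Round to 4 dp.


v_fps = 1202/60 = 20.0333 ft/s
dp = 0.028*(90/1.44)*0.075*20.0333^2/(2*32.174) = 0.8186 lbf/ft^2

0.8186 lbf/ft^2


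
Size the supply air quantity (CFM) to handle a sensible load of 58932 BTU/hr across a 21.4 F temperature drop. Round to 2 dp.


CFM = 58932 / (1.08 * 21.4) = 2549.84

2549.84 CFM


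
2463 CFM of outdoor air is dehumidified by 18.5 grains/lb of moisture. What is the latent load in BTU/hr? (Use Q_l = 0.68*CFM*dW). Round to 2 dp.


Q = 0.68 * 2463 * 18.5 = 30984.54 BTU/hr

30984.54 BTU/hr


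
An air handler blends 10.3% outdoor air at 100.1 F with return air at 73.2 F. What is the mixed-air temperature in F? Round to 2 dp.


T_mix = 73.2 + (10.3/100)*(100.1-73.2) = 75.97 F

75.97 F


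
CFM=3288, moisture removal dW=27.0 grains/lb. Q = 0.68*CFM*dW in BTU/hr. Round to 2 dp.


Q = 0.68 * 3288 * 27.0 = 60367.68 BTU/hr

60367.68 BTU/hr


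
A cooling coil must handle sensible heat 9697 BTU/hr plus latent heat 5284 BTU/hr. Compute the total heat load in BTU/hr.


Qt = 9697 + 5284 = 14981 BTU/hr

14981 BTU/hr


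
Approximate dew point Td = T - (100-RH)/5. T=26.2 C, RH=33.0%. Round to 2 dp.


Td = 26.2 - (100-33.0)/5 = 12.80 C

12.80 C


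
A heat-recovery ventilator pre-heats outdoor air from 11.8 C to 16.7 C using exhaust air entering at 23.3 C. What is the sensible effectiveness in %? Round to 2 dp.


eff = (16.7-11.8)/(23.3-11.8)*100 = 42.61 %

42.61 %


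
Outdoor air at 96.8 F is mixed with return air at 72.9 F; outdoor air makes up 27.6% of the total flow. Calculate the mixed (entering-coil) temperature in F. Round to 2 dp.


T_mix = 72.9 + (27.6/100)*(96.8-72.9) = 79.50 F

79.50 F


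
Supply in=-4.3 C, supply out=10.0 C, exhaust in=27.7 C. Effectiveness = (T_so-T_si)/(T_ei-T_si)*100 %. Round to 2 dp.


eff = (10.0-(-4.3))/(27.7-(-4.3))*100 = 44.69 %

44.69 %


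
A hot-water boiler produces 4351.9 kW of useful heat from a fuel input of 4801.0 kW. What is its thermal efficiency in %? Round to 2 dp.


eta = (4351.9/4801.0)*100 = 90.65 %

90.65 %


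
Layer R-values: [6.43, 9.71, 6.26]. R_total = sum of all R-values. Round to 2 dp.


R_total = 6.43 + 9.71 + 6.26 = 22.40

22.40


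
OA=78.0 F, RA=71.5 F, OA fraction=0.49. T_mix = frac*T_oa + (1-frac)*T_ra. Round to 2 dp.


T_mix = 0.49*78.0 + 0.51*71.5 = 74.69 F

74.69 F


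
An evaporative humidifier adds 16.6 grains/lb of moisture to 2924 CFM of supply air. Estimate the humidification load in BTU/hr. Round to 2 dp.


Q = 0.68 * 2924 * 16.6 = 33006.11 BTU/hr

33006.11 BTU/hr


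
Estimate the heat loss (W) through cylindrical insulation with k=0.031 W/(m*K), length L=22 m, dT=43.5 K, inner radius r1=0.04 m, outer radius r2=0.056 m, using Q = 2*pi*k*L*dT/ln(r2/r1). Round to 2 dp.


Q = 2*pi*0.031*22*43.5/ln(0.056/0.04) = 553.99 W

553.99 W


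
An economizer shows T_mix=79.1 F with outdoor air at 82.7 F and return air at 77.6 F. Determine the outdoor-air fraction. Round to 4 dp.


frac = (79.1 - 77.6) / (82.7 - 77.6) = 0.2941

0.2941


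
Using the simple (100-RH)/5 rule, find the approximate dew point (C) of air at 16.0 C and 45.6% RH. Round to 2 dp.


Td = 16.0 - (100-45.6)/5 = 5.12 C

5.12 C


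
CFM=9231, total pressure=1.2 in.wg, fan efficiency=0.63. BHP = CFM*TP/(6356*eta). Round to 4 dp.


BHP = 9231 * 1.2 / (6356 * 0.63) = 2.7663 hp

2.7663 hp


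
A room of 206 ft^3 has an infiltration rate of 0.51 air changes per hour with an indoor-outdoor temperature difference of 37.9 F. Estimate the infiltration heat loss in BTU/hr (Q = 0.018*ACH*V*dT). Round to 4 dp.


Q = 0.018 * 0.51 * 206 * 37.9 = 71.6719 BTU/hr

71.6719 BTU/hr


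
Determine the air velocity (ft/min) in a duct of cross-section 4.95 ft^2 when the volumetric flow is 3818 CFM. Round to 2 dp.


V = 3818 / 4.95 = 771.31 ft/min

771.31 ft/min


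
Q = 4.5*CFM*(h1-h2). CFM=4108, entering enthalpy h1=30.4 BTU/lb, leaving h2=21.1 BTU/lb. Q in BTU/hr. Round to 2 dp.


Q = 4.5 * 4108 * (30.4 - 21.1) = 171919.80 BTU/hr

171919.80 BTU/hr


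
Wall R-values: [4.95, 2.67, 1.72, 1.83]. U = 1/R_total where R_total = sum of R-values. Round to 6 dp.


R_total = 4.95 + 2.67 + 1.72 + 1.83 = 11.17
U = 1/11.17 = 0.089526

0.089526


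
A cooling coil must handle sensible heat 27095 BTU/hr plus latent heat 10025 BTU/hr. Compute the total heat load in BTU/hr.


Qt = 27095 + 10025 = 37120 BTU/hr

37120 BTU/hr


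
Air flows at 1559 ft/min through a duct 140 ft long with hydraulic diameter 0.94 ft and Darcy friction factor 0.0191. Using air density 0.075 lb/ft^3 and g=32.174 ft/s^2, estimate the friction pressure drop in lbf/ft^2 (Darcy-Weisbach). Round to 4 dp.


v_fps = 1559/60 = 25.9833 ft/s
dp = 0.0191*(140/0.94)*0.075*25.9833^2/(2*32.174) = 2.2385 lbf/ft^2

2.2385 lbf/ft^2


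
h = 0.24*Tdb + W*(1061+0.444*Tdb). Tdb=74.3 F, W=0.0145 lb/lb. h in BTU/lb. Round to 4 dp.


h = 0.24*74.3 + 0.0145*(1061+0.444*74.3) = 33.6948 BTU/lb

33.6948 BTU/lb


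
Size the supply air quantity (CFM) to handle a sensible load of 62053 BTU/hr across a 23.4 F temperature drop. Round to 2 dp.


CFM = 62053 / (1.08 * 23.4) = 2455.41

2455.41 CFM


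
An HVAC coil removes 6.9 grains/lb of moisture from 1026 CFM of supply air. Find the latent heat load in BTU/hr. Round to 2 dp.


Q = 0.68 * 1026 * 6.9 = 4813.99 BTU/hr

4813.99 BTU/hr


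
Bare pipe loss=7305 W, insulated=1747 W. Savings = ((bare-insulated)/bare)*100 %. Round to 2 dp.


Savings = ((7305-1747)/7305)*100 = 76.08 %

76.08 %


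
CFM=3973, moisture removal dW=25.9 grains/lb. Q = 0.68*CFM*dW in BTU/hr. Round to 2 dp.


Q = 0.68 * 3973 * 25.9 = 69972.48 BTU/hr

69972.48 BTU/hr


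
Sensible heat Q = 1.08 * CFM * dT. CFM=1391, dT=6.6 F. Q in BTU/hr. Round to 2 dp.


Q = 1.08 * 1391 * 6.6 = 9915.05 BTU/hr

9915.05 BTU/hr


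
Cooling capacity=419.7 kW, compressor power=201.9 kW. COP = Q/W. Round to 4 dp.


COP = 419.7 / 201.9 = 2.0788

2.0788


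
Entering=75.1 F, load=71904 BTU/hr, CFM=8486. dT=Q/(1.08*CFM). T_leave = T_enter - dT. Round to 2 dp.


dT = 71904/(1.08*8486) = 7.8456
T_leave = 75.1 - 7.8456 = 67.25 F

67.25 F


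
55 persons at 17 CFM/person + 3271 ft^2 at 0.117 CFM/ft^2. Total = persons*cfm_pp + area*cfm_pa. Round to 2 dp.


Total = 55*17 + 3271*0.117 = 1317.71 CFM

1317.71 CFM


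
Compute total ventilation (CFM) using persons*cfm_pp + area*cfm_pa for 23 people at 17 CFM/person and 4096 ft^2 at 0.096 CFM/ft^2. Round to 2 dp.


Total = 23*17 + 4096*0.096 = 784.22 CFM

784.22 CFM


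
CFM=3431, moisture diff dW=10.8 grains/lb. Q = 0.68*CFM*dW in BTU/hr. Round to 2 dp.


Q = 0.68 * 3431 * 10.8 = 25197.26 BTU/hr

25197.26 BTU/hr


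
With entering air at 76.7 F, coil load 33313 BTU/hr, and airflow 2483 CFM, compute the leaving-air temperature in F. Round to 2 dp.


dT = 33313/(1.08*2483) = 12.4226
T_leave = 76.7 - 12.4226 = 64.28 F

64.28 F


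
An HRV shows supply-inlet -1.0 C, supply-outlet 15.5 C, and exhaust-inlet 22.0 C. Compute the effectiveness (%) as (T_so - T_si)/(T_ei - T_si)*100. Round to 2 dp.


eff = (15.5-(-1.0))/(22.0-(-1.0))*100 = 71.74 %

71.74 %


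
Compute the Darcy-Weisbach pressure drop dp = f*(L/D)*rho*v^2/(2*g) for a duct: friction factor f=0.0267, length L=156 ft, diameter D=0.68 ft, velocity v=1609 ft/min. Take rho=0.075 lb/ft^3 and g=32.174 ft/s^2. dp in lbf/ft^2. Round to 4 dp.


v_fps = 1609/60 = 26.8167 ft/s
dp = 0.0267*(156/0.68)*0.075*26.8167^2/(2*32.174) = 5.1341 lbf/ft^2

5.1341 lbf/ft^2


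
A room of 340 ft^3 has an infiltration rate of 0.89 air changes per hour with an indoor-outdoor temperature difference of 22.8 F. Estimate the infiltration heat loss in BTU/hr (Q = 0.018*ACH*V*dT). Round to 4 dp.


Q = 0.018 * 0.89 * 340 * 22.8 = 124.1870 BTU/hr

124.1870 BTU/hr


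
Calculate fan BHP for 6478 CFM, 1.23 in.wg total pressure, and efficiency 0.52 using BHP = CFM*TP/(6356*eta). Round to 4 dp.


BHP = 6478 * 1.23 / (6356 * 0.52) = 2.4108 hp

2.4108 hp


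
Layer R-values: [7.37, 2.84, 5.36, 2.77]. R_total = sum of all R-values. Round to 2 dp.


R_total = 7.37 + 2.84 + 5.36 + 2.77 = 18.34

18.34


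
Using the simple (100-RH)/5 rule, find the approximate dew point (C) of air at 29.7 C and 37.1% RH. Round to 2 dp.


Td = 29.7 - (100-37.1)/5 = 17.12 C

17.12 C


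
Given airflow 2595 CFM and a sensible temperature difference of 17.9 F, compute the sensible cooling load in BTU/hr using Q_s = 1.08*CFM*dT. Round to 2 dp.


Q = 1.08 * 2595 * 17.9 = 50166.54 BTU/hr

50166.54 BTU/hr


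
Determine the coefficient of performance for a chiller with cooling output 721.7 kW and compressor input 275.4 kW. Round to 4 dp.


COP = 721.7 / 275.4 = 2.6206

2.6206


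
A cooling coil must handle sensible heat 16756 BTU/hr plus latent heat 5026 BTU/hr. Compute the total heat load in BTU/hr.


Qt = 16756 + 5026 = 21782 BTU/hr

21782 BTU/hr


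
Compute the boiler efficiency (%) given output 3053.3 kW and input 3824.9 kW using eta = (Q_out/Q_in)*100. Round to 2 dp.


eta = (3053.3/3824.9)*100 = 79.83 %

79.83 %


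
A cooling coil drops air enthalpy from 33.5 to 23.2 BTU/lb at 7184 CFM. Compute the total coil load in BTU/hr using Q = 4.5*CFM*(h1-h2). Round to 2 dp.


Q = 4.5 * 7184 * (33.5 - 23.2) = 332978.40 BTU/hr

332978.40 BTU/hr


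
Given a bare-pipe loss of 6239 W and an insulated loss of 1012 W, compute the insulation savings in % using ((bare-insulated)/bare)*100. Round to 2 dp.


Savings = ((6239-1012)/6239)*100 = 83.78 %

83.78 %


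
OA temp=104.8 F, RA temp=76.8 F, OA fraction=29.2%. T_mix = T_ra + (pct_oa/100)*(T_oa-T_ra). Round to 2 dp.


T_mix = 76.8 + (29.2/100)*(104.8-76.8) = 84.98 F

84.98 F


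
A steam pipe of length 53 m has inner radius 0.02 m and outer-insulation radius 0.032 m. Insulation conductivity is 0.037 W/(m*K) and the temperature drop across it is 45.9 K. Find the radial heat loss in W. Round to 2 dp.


Q = 2*pi*0.037*53*45.9/ln(0.032/0.02) = 1203.29 W

1203.29 W


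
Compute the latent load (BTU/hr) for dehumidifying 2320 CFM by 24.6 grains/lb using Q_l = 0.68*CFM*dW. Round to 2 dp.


Q = 0.68 * 2320 * 24.6 = 38808.96 BTU/hr

38808.96 BTU/hr


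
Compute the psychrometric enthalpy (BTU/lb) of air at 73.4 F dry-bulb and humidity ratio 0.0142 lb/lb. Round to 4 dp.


h = 0.24*73.4 + 0.0142*(1061+0.444*73.4) = 33.1450 BTU/lb

33.1450 BTU/lb


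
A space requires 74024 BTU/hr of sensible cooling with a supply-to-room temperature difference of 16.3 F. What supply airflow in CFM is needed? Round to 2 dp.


CFM = 74024 / (1.08 * 16.3) = 4204.95

4204.95 CFM


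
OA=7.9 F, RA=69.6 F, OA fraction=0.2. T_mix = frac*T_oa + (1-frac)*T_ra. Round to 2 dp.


T_mix = 0.2*7.9 + 0.8*69.6 = 57.26 F

57.26 F


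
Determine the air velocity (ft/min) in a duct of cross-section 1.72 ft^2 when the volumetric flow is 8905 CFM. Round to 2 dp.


V = 8905 / 1.72 = 5177.33 ft/min

5177.33 ft/min


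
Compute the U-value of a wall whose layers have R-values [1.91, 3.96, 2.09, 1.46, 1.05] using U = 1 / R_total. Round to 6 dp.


R_total = 1.91 + 3.96 + 2.09 + 1.46 + 1.05 = 10.47
U = 1/10.47 = 0.095511

0.095511


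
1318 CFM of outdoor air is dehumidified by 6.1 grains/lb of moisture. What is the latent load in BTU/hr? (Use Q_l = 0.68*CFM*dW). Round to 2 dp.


Q = 0.68 * 1318 * 6.1 = 5467.06 BTU/hr

5467.06 BTU/hr


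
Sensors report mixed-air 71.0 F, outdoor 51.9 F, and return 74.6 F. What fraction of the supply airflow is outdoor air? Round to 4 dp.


frac = (71.0 - 74.6) / (51.9 - 74.6) = 0.1586

0.1586


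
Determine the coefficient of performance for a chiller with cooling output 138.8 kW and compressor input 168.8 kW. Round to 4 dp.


COP = 138.8 / 168.8 = 0.8223

0.8223


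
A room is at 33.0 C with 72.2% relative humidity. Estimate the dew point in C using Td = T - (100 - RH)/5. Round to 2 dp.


Td = 33.0 - (100-72.2)/5 = 27.44 C

27.44 C


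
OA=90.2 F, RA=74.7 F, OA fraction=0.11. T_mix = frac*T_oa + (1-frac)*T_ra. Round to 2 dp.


T_mix = 0.11*90.2 + 0.89*74.7 = 76.41 F

76.41 F


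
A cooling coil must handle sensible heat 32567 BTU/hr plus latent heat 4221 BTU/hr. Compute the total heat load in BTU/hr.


Qt = 32567 + 4221 = 36788 BTU/hr

36788 BTU/hr


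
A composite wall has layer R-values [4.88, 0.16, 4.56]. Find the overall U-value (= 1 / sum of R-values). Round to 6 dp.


R_total = 4.88 + 0.16 + 4.56 = 9.60
U = 1/9.60 = 0.104167

0.104167


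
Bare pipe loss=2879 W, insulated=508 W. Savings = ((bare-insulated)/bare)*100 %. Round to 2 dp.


Savings = ((2879-508)/2879)*100 = 82.35 %

82.35 %


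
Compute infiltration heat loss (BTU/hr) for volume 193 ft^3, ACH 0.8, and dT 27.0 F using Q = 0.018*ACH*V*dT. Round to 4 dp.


Q = 0.018 * 0.8 * 193 * 27.0 = 75.0384 BTU/hr

75.0384 BTU/hr


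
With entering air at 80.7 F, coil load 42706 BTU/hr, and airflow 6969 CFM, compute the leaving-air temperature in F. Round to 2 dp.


dT = 42706/(1.08*6969) = 5.6741
T_leave = 80.7 - 5.6741 = 75.03 F

75.03 F


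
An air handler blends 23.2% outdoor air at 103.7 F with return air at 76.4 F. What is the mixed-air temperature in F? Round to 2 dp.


T_mix = 76.4 + (23.2/100)*(103.7-76.4) = 82.73 F

82.73 F


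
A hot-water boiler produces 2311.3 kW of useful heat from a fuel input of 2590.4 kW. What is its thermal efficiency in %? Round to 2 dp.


eta = (2311.3/2590.4)*100 = 89.23 %

89.23 %


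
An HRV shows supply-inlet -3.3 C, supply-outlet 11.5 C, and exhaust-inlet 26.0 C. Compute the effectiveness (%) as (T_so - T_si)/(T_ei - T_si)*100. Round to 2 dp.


eff = (11.5-(-3.3))/(26.0-(-3.3))*100 = 50.51 %

50.51 %


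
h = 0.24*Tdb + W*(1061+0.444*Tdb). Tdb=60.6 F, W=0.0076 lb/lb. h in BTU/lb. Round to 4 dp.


h = 0.24*60.6 + 0.0076*(1061+0.444*60.6) = 22.8121 BTU/lb

22.8121 BTU/lb


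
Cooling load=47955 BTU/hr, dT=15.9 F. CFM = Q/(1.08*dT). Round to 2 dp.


CFM = 47955 / (1.08 * 15.9) = 2792.63

2792.63 CFM


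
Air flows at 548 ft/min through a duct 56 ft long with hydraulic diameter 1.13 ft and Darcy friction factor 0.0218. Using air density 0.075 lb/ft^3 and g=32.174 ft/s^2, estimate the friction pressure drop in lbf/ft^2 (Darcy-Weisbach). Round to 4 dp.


v_fps = 548/60 = 9.1333 ft/s
dp = 0.0218*(56/1.13)*0.075*9.1333^2/(2*32.174) = 0.1050 lbf/ft^2

0.1050 lbf/ft^2


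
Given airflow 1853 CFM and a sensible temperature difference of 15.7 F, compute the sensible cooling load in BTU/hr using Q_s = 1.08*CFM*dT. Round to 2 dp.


Q = 1.08 * 1853 * 15.7 = 31419.47 BTU/hr

31419.47 BTU/hr
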